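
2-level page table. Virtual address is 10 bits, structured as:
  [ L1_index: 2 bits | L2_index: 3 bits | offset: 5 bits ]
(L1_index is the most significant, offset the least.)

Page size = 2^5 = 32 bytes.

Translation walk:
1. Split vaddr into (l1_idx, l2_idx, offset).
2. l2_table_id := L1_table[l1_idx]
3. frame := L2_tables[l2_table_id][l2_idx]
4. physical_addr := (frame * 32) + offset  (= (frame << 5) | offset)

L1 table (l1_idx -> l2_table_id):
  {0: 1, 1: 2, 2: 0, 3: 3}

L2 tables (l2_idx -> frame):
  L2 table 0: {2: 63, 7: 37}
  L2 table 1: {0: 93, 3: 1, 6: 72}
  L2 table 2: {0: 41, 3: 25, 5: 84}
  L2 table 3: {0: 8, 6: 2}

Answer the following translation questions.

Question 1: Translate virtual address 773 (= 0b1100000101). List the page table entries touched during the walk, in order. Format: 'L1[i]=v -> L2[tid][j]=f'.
Answer: L1[3]=3 -> L2[3][0]=8

Derivation:
vaddr = 773 = 0b1100000101
Split: l1_idx=3, l2_idx=0, offset=5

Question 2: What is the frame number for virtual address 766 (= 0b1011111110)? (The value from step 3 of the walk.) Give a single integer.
Answer: 37

Derivation:
vaddr = 766: l1_idx=2, l2_idx=7
L1[2] = 0; L2[0][7] = 37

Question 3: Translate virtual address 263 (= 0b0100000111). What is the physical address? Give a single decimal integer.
Answer: 1319

Derivation:
vaddr = 263 = 0b0100000111
Split: l1_idx=1, l2_idx=0, offset=7
L1[1] = 2
L2[2][0] = 41
paddr = 41 * 32 + 7 = 1319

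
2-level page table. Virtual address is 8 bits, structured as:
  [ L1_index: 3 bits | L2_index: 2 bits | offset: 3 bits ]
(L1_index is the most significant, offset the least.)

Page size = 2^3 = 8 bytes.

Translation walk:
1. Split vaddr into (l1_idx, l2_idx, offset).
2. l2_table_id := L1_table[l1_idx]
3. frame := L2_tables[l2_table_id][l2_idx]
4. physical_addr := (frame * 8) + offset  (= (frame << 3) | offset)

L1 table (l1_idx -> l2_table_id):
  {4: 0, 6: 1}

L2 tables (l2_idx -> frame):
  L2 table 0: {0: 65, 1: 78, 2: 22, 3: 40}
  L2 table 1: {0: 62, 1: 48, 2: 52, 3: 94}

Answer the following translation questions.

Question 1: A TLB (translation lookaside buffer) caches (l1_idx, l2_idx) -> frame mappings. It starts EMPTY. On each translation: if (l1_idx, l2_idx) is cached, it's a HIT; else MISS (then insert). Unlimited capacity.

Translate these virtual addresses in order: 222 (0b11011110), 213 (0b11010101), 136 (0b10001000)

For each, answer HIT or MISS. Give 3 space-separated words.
Answer: MISS MISS MISS

Derivation:
vaddr=222: (6,3) not in TLB -> MISS, insert
vaddr=213: (6,2) not in TLB -> MISS, insert
vaddr=136: (4,1) not in TLB -> MISS, insert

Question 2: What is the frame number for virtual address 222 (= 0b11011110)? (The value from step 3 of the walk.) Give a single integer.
vaddr = 222: l1_idx=6, l2_idx=3
L1[6] = 1; L2[1][3] = 94

Answer: 94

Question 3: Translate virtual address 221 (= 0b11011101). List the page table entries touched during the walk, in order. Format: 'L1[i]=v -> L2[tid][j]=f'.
vaddr = 221 = 0b11011101
Split: l1_idx=6, l2_idx=3, offset=5

Answer: L1[6]=1 -> L2[1][3]=94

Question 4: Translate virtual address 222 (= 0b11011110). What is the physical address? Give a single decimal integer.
Answer: 758

Derivation:
vaddr = 222 = 0b11011110
Split: l1_idx=6, l2_idx=3, offset=6
L1[6] = 1
L2[1][3] = 94
paddr = 94 * 8 + 6 = 758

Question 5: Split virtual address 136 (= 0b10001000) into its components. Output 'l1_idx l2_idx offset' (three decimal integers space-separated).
vaddr = 136 = 0b10001000
  top 3 bits -> l1_idx = 4
  next 2 bits -> l2_idx = 1
  bottom 3 bits -> offset = 0

Answer: 4 1 0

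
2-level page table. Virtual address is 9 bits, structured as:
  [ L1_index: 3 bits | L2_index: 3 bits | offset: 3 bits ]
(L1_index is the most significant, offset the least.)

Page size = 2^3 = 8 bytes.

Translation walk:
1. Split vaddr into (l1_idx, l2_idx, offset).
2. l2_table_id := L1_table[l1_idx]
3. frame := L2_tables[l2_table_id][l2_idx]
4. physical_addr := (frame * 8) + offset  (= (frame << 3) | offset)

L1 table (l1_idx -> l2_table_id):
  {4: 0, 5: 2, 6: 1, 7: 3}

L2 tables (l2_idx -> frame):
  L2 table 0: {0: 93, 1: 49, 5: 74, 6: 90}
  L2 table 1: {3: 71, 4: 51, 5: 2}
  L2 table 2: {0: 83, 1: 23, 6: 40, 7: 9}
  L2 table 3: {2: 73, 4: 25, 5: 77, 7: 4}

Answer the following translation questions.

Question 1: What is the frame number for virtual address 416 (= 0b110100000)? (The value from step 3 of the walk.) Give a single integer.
vaddr = 416: l1_idx=6, l2_idx=4
L1[6] = 1; L2[1][4] = 51

Answer: 51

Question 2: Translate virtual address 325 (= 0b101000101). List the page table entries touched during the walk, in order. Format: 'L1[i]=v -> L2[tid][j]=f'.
Answer: L1[5]=2 -> L2[2][0]=83

Derivation:
vaddr = 325 = 0b101000101
Split: l1_idx=5, l2_idx=0, offset=5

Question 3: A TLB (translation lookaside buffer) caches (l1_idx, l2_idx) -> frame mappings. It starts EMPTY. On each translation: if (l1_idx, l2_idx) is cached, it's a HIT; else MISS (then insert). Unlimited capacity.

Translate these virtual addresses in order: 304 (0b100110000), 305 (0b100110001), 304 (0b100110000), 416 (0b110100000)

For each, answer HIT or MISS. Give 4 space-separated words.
vaddr=304: (4,6) not in TLB -> MISS, insert
vaddr=305: (4,6) in TLB -> HIT
vaddr=304: (4,6) in TLB -> HIT
vaddr=416: (6,4) not in TLB -> MISS, insert

Answer: MISS HIT HIT MISS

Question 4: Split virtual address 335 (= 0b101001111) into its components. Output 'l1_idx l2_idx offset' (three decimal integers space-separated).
Answer: 5 1 7

Derivation:
vaddr = 335 = 0b101001111
  top 3 bits -> l1_idx = 5
  next 3 bits -> l2_idx = 1
  bottom 3 bits -> offset = 7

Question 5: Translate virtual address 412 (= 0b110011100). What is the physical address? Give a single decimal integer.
Answer: 572

Derivation:
vaddr = 412 = 0b110011100
Split: l1_idx=6, l2_idx=3, offset=4
L1[6] = 1
L2[1][3] = 71
paddr = 71 * 8 + 4 = 572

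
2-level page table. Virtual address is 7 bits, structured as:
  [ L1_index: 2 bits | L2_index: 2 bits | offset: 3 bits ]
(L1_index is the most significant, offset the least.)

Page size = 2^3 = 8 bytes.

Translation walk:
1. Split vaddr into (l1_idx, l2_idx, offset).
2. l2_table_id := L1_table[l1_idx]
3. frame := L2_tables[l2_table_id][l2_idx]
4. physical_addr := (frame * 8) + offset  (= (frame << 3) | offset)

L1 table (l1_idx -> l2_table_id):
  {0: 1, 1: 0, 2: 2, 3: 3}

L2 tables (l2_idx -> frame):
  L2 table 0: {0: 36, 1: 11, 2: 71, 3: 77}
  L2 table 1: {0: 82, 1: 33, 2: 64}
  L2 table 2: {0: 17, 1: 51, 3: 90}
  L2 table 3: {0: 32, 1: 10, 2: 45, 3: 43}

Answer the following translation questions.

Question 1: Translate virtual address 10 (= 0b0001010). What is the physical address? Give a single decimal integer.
Answer: 266

Derivation:
vaddr = 10 = 0b0001010
Split: l1_idx=0, l2_idx=1, offset=2
L1[0] = 1
L2[1][1] = 33
paddr = 33 * 8 + 2 = 266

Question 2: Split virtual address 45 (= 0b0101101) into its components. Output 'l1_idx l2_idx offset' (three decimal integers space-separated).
Answer: 1 1 5

Derivation:
vaddr = 45 = 0b0101101
  top 2 bits -> l1_idx = 1
  next 2 bits -> l2_idx = 1
  bottom 3 bits -> offset = 5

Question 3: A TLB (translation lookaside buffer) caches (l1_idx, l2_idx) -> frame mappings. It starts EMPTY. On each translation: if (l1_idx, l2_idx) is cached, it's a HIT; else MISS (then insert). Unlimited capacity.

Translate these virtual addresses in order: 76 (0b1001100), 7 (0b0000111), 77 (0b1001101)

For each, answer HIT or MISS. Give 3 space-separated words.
Answer: MISS MISS HIT

Derivation:
vaddr=76: (2,1) not in TLB -> MISS, insert
vaddr=7: (0,0) not in TLB -> MISS, insert
vaddr=77: (2,1) in TLB -> HIT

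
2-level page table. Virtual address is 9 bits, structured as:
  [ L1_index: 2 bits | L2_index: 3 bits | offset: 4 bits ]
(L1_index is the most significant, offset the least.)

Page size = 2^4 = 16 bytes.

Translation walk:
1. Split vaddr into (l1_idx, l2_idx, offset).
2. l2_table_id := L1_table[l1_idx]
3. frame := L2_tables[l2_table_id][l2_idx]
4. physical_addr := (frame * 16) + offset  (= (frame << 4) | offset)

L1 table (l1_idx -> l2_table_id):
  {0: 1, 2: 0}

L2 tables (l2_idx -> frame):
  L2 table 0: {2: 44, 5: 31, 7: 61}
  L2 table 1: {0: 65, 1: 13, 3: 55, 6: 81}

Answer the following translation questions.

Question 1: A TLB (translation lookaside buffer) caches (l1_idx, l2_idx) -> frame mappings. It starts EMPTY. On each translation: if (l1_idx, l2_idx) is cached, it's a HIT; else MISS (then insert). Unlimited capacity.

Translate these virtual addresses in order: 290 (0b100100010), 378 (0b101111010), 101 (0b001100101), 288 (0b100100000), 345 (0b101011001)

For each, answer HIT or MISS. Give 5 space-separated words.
Answer: MISS MISS MISS HIT MISS

Derivation:
vaddr=290: (2,2) not in TLB -> MISS, insert
vaddr=378: (2,7) not in TLB -> MISS, insert
vaddr=101: (0,6) not in TLB -> MISS, insert
vaddr=288: (2,2) in TLB -> HIT
vaddr=345: (2,5) not in TLB -> MISS, insert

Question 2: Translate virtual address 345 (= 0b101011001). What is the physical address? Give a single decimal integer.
Answer: 505

Derivation:
vaddr = 345 = 0b101011001
Split: l1_idx=2, l2_idx=5, offset=9
L1[2] = 0
L2[0][5] = 31
paddr = 31 * 16 + 9 = 505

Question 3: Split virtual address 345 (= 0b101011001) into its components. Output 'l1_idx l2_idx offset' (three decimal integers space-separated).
Answer: 2 5 9

Derivation:
vaddr = 345 = 0b101011001
  top 2 bits -> l1_idx = 2
  next 3 bits -> l2_idx = 5
  bottom 4 bits -> offset = 9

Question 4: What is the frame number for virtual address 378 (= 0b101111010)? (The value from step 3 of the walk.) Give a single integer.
vaddr = 378: l1_idx=2, l2_idx=7
L1[2] = 0; L2[0][7] = 61

Answer: 61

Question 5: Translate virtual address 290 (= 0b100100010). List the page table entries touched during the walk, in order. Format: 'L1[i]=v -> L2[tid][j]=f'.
Answer: L1[2]=0 -> L2[0][2]=44

Derivation:
vaddr = 290 = 0b100100010
Split: l1_idx=2, l2_idx=2, offset=2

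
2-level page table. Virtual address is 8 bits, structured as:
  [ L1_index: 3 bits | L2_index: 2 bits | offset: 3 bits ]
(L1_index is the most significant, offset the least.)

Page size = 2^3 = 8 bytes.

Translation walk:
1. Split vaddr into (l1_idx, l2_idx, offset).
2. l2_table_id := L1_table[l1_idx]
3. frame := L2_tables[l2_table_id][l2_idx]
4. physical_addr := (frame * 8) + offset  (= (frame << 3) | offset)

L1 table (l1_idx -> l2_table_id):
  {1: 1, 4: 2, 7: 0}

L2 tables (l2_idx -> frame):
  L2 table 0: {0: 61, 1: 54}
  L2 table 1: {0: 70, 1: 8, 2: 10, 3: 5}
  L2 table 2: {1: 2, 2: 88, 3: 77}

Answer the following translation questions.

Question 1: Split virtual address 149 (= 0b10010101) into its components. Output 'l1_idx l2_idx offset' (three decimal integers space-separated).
vaddr = 149 = 0b10010101
  top 3 bits -> l1_idx = 4
  next 2 bits -> l2_idx = 2
  bottom 3 bits -> offset = 5

Answer: 4 2 5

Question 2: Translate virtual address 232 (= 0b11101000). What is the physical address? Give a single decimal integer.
vaddr = 232 = 0b11101000
Split: l1_idx=7, l2_idx=1, offset=0
L1[7] = 0
L2[0][1] = 54
paddr = 54 * 8 + 0 = 432

Answer: 432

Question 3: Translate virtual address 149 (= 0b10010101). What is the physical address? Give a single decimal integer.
vaddr = 149 = 0b10010101
Split: l1_idx=4, l2_idx=2, offset=5
L1[4] = 2
L2[2][2] = 88
paddr = 88 * 8 + 5 = 709

Answer: 709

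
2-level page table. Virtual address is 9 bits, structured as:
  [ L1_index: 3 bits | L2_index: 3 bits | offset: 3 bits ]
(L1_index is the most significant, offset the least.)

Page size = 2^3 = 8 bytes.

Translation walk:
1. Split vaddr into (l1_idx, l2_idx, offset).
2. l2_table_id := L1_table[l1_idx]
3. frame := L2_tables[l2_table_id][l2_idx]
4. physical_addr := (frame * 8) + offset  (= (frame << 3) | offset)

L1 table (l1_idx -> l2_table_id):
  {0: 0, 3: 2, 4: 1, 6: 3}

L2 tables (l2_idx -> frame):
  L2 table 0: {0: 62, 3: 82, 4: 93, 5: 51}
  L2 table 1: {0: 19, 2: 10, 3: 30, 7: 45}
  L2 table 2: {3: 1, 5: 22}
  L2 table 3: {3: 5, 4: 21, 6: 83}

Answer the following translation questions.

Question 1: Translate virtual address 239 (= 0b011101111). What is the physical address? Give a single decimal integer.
Answer: 183

Derivation:
vaddr = 239 = 0b011101111
Split: l1_idx=3, l2_idx=5, offset=7
L1[3] = 2
L2[2][5] = 22
paddr = 22 * 8 + 7 = 183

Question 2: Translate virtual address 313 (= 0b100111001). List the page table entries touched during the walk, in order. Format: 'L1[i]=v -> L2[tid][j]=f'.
Answer: L1[4]=1 -> L2[1][7]=45

Derivation:
vaddr = 313 = 0b100111001
Split: l1_idx=4, l2_idx=7, offset=1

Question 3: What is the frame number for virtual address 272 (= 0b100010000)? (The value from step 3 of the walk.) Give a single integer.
Answer: 10

Derivation:
vaddr = 272: l1_idx=4, l2_idx=2
L1[4] = 1; L2[1][2] = 10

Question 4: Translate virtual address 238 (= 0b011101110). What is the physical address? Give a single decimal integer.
Answer: 182

Derivation:
vaddr = 238 = 0b011101110
Split: l1_idx=3, l2_idx=5, offset=6
L1[3] = 2
L2[2][5] = 22
paddr = 22 * 8 + 6 = 182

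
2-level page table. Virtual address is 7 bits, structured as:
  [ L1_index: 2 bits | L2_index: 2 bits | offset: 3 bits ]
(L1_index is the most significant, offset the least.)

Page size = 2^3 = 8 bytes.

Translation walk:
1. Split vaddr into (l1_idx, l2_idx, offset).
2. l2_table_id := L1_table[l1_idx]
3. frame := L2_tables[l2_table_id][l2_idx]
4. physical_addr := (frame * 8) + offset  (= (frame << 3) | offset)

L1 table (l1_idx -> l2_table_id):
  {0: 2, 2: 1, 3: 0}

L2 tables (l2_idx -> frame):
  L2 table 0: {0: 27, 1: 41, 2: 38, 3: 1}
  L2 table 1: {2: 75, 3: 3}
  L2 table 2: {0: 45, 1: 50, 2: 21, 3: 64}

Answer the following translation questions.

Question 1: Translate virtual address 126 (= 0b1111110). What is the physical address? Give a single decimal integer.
vaddr = 126 = 0b1111110
Split: l1_idx=3, l2_idx=3, offset=6
L1[3] = 0
L2[0][3] = 1
paddr = 1 * 8 + 6 = 14

Answer: 14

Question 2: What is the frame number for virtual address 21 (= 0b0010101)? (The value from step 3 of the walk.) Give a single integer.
Answer: 21

Derivation:
vaddr = 21: l1_idx=0, l2_idx=2
L1[0] = 2; L2[2][2] = 21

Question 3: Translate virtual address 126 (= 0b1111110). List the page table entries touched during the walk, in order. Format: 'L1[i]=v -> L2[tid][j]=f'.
vaddr = 126 = 0b1111110
Split: l1_idx=3, l2_idx=3, offset=6

Answer: L1[3]=0 -> L2[0][3]=1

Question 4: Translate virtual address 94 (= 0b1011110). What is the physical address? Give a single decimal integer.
Answer: 30

Derivation:
vaddr = 94 = 0b1011110
Split: l1_idx=2, l2_idx=3, offset=6
L1[2] = 1
L2[1][3] = 3
paddr = 3 * 8 + 6 = 30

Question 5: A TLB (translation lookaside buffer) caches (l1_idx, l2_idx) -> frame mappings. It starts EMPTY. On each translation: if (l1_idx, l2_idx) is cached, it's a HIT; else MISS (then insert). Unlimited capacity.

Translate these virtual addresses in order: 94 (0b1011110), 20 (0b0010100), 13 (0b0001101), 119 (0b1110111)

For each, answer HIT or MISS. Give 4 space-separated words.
Answer: MISS MISS MISS MISS

Derivation:
vaddr=94: (2,3) not in TLB -> MISS, insert
vaddr=20: (0,2) not in TLB -> MISS, insert
vaddr=13: (0,1) not in TLB -> MISS, insert
vaddr=119: (3,2) not in TLB -> MISS, insert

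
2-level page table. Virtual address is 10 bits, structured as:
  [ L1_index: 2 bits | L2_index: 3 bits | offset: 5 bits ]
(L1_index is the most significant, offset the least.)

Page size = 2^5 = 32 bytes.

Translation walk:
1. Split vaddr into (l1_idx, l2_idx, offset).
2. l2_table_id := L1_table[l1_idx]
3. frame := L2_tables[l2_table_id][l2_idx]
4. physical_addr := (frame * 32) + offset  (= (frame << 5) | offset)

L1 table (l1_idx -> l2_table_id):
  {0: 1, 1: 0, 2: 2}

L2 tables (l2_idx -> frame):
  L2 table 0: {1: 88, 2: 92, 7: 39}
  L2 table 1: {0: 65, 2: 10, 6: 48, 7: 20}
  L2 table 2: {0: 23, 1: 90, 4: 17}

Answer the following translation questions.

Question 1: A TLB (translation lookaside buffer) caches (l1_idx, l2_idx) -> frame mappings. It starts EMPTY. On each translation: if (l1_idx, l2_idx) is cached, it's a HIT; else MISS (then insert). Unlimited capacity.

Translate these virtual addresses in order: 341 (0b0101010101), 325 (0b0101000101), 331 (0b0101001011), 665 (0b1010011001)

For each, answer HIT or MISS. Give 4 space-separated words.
Answer: MISS HIT HIT MISS

Derivation:
vaddr=341: (1,2) not in TLB -> MISS, insert
vaddr=325: (1,2) in TLB -> HIT
vaddr=331: (1,2) in TLB -> HIT
vaddr=665: (2,4) not in TLB -> MISS, insert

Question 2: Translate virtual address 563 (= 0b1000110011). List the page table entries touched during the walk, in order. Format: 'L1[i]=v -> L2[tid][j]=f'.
Answer: L1[2]=2 -> L2[2][1]=90

Derivation:
vaddr = 563 = 0b1000110011
Split: l1_idx=2, l2_idx=1, offset=19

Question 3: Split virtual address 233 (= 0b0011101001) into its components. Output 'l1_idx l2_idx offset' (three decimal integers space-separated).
vaddr = 233 = 0b0011101001
  top 2 bits -> l1_idx = 0
  next 3 bits -> l2_idx = 7
  bottom 5 bits -> offset = 9

Answer: 0 7 9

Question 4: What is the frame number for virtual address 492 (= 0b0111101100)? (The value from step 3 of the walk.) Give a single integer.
Answer: 39

Derivation:
vaddr = 492: l1_idx=1, l2_idx=7
L1[1] = 0; L2[0][7] = 39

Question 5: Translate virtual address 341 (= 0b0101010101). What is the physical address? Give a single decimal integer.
vaddr = 341 = 0b0101010101
Split: l1_idx=1, l2_idx=2, offset=21
L1[1] = 0
L2[0][2] = 92
paddr = 92 * 32 + 21 = 2965

Answer: 2965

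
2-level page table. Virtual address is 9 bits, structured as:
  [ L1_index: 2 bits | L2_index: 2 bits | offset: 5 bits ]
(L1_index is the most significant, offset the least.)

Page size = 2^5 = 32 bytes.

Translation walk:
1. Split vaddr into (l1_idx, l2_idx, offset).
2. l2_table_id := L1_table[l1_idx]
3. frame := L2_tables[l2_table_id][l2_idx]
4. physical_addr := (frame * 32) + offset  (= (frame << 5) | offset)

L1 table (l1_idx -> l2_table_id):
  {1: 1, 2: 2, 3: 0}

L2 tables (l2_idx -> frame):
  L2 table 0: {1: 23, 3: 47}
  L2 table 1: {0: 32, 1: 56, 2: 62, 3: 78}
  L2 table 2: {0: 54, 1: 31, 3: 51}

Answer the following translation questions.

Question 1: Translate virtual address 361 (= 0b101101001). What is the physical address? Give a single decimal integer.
vaddr = 361 = 0b101101001
Split: l1_idx=2, l2_idx=3, offset=9
L1[2] = 2
L2[2][3] = 51
paddr = 51 * 32 + 9 = 1641

Answer: 1641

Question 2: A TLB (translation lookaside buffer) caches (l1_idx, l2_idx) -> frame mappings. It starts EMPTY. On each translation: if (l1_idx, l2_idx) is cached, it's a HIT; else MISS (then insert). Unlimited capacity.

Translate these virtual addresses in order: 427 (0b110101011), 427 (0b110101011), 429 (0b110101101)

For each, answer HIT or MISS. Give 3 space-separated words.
vaddr=427: (3,1) not in TLB -> MISS, insert
vaddr=427: (3,1) in TLB -> HIT
vaddr=429: (3,1) in TLB -> HIT

Answer: MISS HIT HIT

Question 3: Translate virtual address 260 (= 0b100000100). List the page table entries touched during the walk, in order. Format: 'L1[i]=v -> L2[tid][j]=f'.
vaddr = 260 = 0b100000100
Split: l1_idx=2, l2_idx=0, offset=4

Answer: L1[2]=2 -> L2[2][0]=54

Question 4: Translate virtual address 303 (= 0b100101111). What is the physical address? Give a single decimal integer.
Answer: 1007

Derivation:
vaddr = 303 = 0b100101111
Split: l1_idx=2, l2_idx=1, offset=15
L1[2] = 2
L2[2][1] = 31
paddr = 31 * 32 + 15 = 1007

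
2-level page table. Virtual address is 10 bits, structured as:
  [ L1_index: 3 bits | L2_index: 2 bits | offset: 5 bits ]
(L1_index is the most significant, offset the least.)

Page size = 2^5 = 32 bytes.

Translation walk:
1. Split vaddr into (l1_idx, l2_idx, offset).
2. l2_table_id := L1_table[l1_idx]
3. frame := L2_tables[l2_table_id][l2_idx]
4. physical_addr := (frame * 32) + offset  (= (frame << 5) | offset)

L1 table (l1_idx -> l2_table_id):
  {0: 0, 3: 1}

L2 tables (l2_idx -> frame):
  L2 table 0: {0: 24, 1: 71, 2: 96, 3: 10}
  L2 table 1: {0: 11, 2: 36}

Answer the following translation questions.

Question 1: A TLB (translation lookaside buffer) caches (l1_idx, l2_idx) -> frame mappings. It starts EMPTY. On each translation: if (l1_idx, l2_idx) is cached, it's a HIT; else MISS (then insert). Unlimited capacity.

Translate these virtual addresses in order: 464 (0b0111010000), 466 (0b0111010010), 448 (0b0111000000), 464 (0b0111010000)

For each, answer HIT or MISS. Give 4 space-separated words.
vaddr=464: (3,2) not in TLB -> MISS, insert
vaddr=466: (3,2) in TLB -> HIT
vaddr=448: (3,2) in TLB -> HIT
vaddr=464: (3,2) in TLB -> HIT

Answer: MISS HIT HIT HIT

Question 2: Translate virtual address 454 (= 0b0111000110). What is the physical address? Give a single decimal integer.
Answer: 1158

Derivation:
vaddr = 454 = 0b0111000110
Split: l1_idx=3, l2_idx=2, offset=6
L1[3] = 1
L2[1][2] = 36
paddr = 36 * 32 + 6 = 1158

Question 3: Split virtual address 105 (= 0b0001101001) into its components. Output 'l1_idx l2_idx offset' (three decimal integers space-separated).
Answer: 0 3 9

Derivation:
vaddr = 105 = 0b0001101001
  top 3 bits -> l1_idx = 0
  next 2 bits -> l2_idx = 3
  bottom 5 bits -> offset = 9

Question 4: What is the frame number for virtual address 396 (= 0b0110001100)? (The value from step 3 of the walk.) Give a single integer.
Answer: 11

Derivation:
vaddr = 396: l1_idx=3, l2_idx=0
L1[3] = 1; L2[1][0] = 11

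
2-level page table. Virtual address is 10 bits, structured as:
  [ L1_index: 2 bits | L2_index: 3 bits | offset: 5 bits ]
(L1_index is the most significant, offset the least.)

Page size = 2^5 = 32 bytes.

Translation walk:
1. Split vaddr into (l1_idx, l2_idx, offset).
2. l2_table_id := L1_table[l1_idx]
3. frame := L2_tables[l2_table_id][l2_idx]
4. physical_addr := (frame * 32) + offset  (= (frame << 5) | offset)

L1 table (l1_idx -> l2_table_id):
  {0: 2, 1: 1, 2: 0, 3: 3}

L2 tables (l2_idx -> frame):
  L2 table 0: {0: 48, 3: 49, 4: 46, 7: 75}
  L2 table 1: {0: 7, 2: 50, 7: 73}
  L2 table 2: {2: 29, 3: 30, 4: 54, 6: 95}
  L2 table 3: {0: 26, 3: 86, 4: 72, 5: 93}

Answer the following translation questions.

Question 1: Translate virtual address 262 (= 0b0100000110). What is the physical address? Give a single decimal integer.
Answer: 230

Derivation:
vaddr = 262 = 0b0100000110
Split: l1_idx=1, l2_idx=0, offset=6
L1[1] = 1
L2[1][0] = 7
paddr = 7 * 32 + 6 = 230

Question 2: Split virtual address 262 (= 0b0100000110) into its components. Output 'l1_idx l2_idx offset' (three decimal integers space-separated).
Answer: 1 0 6

Derivation:
vaddr = 262 = 0b0100000110
  top 2 bits -> l1_idx = 1
  next 3 bits -> l2_idx = 0
  bottom 5 bits -> offset = 6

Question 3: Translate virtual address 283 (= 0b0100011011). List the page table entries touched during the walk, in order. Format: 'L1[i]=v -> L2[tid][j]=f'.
vaddr = 283 = 0b0100011011
Split: l1_idx=1, l2_idx=0, offset=27

Answer: L1[1]=1 -> L2[1][0]=7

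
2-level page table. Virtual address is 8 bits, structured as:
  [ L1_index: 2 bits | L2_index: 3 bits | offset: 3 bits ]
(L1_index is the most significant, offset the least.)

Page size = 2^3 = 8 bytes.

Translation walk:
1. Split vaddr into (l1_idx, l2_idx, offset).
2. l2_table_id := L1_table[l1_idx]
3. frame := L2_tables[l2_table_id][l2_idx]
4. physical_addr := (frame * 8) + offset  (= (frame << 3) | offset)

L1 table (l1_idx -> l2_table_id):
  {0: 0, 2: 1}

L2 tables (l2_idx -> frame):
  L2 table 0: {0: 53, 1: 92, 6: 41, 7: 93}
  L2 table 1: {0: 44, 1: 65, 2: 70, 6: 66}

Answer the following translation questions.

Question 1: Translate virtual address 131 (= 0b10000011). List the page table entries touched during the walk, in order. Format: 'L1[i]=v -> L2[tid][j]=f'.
Answer: L1[2]=1 -> L2[1][0]=44

Derivation:
vaddr = 131 = 0b10000011
Split: l1_idx=2, l2_idx=0, offset=3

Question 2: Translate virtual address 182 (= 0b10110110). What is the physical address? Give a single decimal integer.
vaddr = 182 = 0b10110110
Split: l1_idx=2, l2_idx=6, offset=6
L1[2] = 1
L2[1][6] = 66
paddr = 66 * 8 + 6 = 534

Answer: 534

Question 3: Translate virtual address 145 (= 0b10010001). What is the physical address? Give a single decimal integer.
vaddr = 145 = 0b10010001
Split: l1_idx=2, l2_idx=2, offset=1
L1[2] = 1
L2[1][2] = 70
paddr = 70 * 8 + 1 = 561

Answer: 561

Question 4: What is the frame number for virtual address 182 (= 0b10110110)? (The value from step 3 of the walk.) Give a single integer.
vaddr = 182: l1_idx=2, l2_idx=6
L1[2] = 1; L2[1][6] = 66

Answer: 66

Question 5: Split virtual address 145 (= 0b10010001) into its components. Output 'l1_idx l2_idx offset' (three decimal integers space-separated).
Answer: 2 2 1

Derivation:
vaddr = 145 = 0b10010001
  top 2 bits -> l1_idx = 2
  next 3 bits -> l2_idx = 2
  bottom 3 bits -> offset = 1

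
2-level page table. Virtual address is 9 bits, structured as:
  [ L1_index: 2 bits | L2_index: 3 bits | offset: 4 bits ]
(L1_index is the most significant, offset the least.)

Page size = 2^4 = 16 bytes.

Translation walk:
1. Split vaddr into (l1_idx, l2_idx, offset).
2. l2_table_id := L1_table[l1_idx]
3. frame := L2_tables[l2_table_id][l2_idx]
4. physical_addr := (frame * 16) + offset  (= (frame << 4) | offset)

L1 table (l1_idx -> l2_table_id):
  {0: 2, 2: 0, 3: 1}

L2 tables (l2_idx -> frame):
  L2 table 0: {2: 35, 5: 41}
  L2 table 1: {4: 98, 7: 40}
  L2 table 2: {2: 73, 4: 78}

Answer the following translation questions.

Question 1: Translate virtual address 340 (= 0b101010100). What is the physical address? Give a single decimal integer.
Answer: 660

Derivation:
vaddr = 340 = 0b101010100
Split: l1_idx=2, l2_idx=5, offset=4
L1[2] = 0
L2[0][5] = 41
paddr = 41 * 16 + 4 = 660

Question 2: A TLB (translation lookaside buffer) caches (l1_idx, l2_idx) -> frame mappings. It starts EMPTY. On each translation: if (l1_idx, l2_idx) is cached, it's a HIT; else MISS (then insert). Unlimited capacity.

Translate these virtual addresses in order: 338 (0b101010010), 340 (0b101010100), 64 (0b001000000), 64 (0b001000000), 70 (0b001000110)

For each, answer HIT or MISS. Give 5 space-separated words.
vaddr=338: (2,5) not in TLB -> MISS, insert
vaddr=340: (2,5) in TLB -> HIT
vaddr=64: (0,4) not in TLB -> MISS, insert
vaddr=64: (0,4) in TLB -> HIT
vaddr=70: (0,4) in TLB -> HIT

Answer: MISS HIT MISS HIT HIT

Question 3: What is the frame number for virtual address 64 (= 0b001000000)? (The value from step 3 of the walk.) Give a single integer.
Answer: 78

Derivation:
vaddr = 64: l1_idx=0, l2_idx=4
L1[0] = 2; L2[2][4] = 78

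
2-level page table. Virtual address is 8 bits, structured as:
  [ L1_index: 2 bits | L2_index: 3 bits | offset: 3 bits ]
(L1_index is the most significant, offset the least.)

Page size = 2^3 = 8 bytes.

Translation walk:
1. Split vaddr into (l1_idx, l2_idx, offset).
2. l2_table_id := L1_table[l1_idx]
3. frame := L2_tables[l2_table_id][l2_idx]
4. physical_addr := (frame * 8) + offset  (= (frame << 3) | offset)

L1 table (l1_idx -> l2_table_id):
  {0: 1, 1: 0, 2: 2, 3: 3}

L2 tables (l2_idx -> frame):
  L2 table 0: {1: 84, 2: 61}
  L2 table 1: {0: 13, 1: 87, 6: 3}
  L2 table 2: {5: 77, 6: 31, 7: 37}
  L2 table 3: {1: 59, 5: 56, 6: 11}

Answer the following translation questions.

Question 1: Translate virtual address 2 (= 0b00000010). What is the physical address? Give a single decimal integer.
vaddr = 2 = 0b00000010
Split: l1_idx=0, l2_idx=0, offset=2
L1[0] = 1
L2[1][0] = 13
paddr = 13 * 8 + 2 = 106

Answer: 106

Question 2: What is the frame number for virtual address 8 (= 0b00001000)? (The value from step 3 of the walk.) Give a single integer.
vaddr = 8: l1_idx=0, l2_idx=1
L1[0] = 1; L2[1][1] = 87

Answer: 87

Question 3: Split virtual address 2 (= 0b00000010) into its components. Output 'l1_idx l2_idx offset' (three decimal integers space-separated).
vaddr = 2 = 0b00000010
  top 2 bits -> l1_idx = 0
  next 3 bits -> l2_idx = 0
  bottom 3 bits -> offset = 2

Answer: 0 0 2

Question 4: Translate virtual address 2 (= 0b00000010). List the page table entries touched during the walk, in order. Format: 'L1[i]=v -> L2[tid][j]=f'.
vaddr = 2 = 0b00000010
Split: l1_idx=0, l2_idx=0, offset=2

Answer: L1[0]=1 -> L2[1][0]=13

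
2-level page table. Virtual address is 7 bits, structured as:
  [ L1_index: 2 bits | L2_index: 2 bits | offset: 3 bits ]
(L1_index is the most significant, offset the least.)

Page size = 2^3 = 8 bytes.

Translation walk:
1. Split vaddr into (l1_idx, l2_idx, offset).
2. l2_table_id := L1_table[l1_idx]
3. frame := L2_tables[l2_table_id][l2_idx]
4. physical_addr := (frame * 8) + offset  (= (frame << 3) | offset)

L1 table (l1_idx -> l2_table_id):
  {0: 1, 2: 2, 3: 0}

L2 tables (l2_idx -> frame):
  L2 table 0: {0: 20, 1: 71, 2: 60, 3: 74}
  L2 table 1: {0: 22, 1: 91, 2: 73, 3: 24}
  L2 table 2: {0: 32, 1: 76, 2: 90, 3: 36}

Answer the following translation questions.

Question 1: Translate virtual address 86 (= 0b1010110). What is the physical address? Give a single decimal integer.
vaddr = 86 = 0b1010110
Split: l1_idx=2, l2_idx=2, offset=6
L1[2] = 2
L2[2][2] = 90
paddr = 90 * 8 + 6 = 726

Answer: 726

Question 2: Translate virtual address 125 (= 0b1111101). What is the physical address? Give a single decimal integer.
vaddr = 125 = 0b1111101
Split: l1_idx=3, l2_idx=3, offset=5
L1[3] = 0
L2[0][3] = 74
paddr = 74 * 8 + 5 = 597

Answer: 597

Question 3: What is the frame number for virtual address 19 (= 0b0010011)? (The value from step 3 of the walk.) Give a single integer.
Answer: 73

Derivation:
vaddr = 19: l1_idx=0, l2_idx=2
L1[0] = 1; L2[1][2] = 73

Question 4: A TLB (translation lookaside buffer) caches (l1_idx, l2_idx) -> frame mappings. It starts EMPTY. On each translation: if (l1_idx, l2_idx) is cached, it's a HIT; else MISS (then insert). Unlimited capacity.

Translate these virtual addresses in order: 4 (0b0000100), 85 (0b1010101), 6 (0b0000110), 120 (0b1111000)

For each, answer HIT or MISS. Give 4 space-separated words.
Answer: MISS MISS HIT MISS

Derivation:
vaddr=4: (0,0) not in TLB -> MISS, insert
vaddr=85: (2,2) not in TLB -> MISS, insert
vaddr=6: (0,0) in TLB -> HIT
vaddr=120: (3,3) not in TLB -> MISS, insert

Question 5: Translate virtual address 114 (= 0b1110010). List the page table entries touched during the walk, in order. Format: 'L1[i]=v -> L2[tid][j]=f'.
Answer: L1[3]=0 -> L2[0][2]=60

Derivation:
vaddr = 114 = 0b1110010
Split: l1_idx=3, l2_idx=2, offset=2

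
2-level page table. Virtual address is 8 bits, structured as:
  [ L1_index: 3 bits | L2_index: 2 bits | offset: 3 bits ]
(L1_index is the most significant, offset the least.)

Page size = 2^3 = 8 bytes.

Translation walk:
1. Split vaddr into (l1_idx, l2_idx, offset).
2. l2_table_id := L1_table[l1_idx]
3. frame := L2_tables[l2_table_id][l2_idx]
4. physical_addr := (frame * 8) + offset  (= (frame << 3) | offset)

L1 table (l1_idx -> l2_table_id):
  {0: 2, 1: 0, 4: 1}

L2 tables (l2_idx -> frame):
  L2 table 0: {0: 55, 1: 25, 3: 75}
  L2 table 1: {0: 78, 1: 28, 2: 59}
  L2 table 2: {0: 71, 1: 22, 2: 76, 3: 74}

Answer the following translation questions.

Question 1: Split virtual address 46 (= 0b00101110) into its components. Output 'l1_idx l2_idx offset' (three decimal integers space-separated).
Answer: 1 1 6

Derivation:
vaddr = 46 = 0b00101110
  top 3 bits -> l1_idx = 1
  next 2 bits -> l2_idx = 1
  bottom 3 bits -> offset = 6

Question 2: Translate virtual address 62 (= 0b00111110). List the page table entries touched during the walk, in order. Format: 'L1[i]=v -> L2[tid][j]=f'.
Answer: L1[1]=0 -> L2[0][3]=75

Derivation:
vaddr = 62 = 0b00111110
Split: l1_idx=1, l2_idx=3, offset=6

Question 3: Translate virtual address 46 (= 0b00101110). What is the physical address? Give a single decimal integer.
vaddr = 46 = 0b00101110
Split: l1_idx=1, l2_idx=1, offset=6
L1[1] = 0
L2[0][1] = 25
paddr = 25 * 8 + 6 = 206

Answer: 206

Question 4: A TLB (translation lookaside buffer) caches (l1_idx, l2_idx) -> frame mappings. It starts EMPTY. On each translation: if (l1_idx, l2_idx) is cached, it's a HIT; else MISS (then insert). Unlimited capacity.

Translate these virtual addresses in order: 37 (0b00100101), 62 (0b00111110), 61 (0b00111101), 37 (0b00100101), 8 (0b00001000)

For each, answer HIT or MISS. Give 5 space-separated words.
vaddr=37: (1,0) not in TLB -> MISS, insert
vaddr=62: (1,3) not in TLB -> MISS, insert
vaddr=61: (1,3) in TLB -> HIT
vaddr=37: (1,0) in TLB -> HIT
vaddr=8: (0,1) not in TLB -> MISS, insert

Answer: MISS MISS HIT HIT MISS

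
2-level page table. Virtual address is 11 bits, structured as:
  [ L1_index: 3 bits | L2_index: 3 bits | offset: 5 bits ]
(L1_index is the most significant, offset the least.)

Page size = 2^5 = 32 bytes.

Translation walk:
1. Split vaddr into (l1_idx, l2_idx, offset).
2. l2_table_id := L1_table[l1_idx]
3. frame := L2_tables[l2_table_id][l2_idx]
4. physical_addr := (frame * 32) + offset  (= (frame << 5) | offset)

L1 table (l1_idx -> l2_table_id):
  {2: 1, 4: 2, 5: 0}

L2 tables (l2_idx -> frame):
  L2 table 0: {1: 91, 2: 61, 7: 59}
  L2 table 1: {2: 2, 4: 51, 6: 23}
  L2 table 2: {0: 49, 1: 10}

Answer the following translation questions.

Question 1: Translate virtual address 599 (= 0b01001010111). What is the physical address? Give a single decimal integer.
Answer: 87

Derivation:
vaddr = 599 = 0b01001010111
Split: l1_idx=2, l2_idx=2, offset=23
L1[2] = 1
L2[1][2] = 2
paddr = 2 * 32 + 23 = 87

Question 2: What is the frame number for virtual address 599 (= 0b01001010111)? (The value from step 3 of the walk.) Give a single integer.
vaddr = 599: l1_idx=2, l2_idx=2
L1[2] = 1; L2[1][2] = 2

Answer: 2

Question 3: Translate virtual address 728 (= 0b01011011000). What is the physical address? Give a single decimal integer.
vaddr = 728 = 0b01011011000
Split: l1_idx=2, l2_idx=6, offset=24
L1[2] = 1
L2[1][6] = 23
paddr = 23 * 32 + 24 = 760

Answer: 760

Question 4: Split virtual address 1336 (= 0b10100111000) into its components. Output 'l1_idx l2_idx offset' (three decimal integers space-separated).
Answer: 5 1 24

Derivation:
vaddr = 1336 = 0b10100111000
  top 3 bits -> l1_idx = 5
  next 3 bits -> l2_idx = 1
  bottom 5 bits -> offset = 24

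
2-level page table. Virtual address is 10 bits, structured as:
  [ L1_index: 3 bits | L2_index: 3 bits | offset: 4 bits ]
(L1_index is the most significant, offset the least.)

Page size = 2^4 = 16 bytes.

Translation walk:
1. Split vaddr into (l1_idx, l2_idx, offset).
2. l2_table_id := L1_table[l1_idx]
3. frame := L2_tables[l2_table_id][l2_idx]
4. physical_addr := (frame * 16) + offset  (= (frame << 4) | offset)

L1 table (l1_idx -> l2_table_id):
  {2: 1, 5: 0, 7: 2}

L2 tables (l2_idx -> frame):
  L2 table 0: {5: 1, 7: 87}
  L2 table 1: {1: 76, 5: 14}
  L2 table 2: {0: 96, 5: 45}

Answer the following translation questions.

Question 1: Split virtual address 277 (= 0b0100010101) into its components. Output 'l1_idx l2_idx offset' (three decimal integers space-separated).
vaddr = 277 = 0b0100010101
  top 3 bits -> l1_idx = 2
  next 3 bits -> l2_idx = 1
  bottom 4 bits -> offset = 5

Answer: 2 1 5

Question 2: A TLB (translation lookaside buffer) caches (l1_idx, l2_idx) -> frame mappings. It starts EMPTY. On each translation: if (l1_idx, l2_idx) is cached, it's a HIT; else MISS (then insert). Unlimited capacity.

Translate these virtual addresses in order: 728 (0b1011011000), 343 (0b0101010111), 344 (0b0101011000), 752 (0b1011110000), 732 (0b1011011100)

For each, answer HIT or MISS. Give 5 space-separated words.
Answer: MISS MISS HIT MISS HIT

Derivation:
vaddr=728: (5,5) not in TLB -> MISS, insert
vaddr=343: (2,5) not in TLB -> MISS, insert
vaddr=344: (2,5) in TLB -> HIT
vaddr=752: (5,7) not in TLB -> MISS, insert
vaddr=732: (5,5) in TLB -> HIT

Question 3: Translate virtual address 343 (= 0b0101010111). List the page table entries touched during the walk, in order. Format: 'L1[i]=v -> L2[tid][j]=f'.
Answer: L1[2]=1 -> L2[1][5]=14

Derivation:
vaddr = 343 = 0b0101010111
Split: l1_idx=2, l2_idx=5, offset=7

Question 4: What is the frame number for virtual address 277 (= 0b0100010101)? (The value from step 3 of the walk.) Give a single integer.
Answer: 76

Derivation:
vaddr = 277: l1_idx=2, l2_idx=1
L1[2] = 1; L2[1][1] = 76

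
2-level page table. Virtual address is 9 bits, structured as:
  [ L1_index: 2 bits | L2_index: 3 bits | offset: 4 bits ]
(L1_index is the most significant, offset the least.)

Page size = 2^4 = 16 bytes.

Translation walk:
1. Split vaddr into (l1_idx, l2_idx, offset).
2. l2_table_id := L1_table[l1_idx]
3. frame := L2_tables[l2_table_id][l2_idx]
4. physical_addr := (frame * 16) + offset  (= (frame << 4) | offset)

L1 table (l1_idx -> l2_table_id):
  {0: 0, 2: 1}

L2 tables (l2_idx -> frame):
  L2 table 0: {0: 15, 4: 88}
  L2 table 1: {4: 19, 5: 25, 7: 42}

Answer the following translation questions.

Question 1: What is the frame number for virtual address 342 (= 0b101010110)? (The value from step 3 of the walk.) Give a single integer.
Answer: 25

Derivation:
vaddr = 342: l1_idx=2, l2_idx=5
L1[2] = 1; L2[1][5] = 25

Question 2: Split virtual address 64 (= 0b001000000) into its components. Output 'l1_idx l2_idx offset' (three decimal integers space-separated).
vaddr = 64 = 0b001000000
  top 2 bits -> l1_idx = 0
  next 3 bits -> l2_idx = 4
  bottom 4 bits -> offset = 0

Answer: 0 4 0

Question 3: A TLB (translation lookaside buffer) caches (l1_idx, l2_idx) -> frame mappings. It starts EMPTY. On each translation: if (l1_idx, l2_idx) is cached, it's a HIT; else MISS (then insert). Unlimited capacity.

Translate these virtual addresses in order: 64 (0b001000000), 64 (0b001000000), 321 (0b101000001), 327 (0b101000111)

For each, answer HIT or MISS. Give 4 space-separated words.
Answer: MISS HIT MISS HIT

Derivation:
vaddr=64: (0,4) not in TLB -> MISS, insert
vaddr=64: (0,4) in TLB -> HIT
vaddr=321: (2,4) not in TLB -> MISS, insert
vaddr=327: (2,4) in TLB -> HIT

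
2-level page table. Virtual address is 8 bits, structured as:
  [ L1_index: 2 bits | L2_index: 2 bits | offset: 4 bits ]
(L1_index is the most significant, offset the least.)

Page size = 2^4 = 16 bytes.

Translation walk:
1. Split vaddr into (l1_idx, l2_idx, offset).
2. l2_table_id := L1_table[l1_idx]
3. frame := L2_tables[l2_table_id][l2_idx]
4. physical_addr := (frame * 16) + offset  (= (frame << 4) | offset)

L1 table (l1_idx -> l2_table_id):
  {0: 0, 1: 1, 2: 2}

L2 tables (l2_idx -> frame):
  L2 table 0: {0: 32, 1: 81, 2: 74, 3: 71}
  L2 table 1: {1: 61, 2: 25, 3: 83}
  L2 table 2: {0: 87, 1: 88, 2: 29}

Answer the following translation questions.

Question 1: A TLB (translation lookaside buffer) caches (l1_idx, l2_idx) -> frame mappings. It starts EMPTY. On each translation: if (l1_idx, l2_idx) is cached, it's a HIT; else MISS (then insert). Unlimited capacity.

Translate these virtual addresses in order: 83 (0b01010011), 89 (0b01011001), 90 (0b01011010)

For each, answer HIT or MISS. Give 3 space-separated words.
Answer: MISS HIT HIT

Derivation:
vaddr=83: (1,1) not in TLB -> MISS, insert
vaddr=89: (1,1) in TLB -> HIT
vaddr=90: (1,1) in TLB -> HIT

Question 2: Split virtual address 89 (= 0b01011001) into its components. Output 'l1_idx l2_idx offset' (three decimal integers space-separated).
vaddr = 89 = 0b01011001
  top 2 bits -> l1_idx = 1
  next 2 bits -> l2_idx = 1
  bottom 4 bits -> offset = 9

Answer: 1 1 9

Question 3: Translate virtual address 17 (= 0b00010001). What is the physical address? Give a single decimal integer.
Answer: 1297

Derivation:
vaddr = 17 = 0b00010001
Split: l1_idx=0, l2_idx=1, offset=1
L1[0] = 0
L2[0][1] = 81
paddr = 81 * 16 + 1 = 1297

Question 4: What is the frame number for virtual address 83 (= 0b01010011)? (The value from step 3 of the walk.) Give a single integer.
vaddr = 83: l1_idx=1, l2_idx=1
L1[1] = 1; L2[1][1] = 61

Answer: 61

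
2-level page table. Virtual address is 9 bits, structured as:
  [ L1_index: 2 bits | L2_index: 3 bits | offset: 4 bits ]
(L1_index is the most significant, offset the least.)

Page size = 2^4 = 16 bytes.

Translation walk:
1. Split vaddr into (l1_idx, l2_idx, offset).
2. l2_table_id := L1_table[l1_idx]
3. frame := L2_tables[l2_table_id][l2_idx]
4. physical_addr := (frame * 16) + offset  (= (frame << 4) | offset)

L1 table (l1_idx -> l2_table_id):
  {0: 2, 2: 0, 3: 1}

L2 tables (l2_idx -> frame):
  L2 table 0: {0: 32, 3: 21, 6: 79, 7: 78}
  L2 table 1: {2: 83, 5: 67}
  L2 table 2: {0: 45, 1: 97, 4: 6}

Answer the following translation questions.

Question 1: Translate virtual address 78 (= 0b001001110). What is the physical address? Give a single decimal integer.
vaddr = 78 = 0b001001110
Split: l1_idx=0, l2_idx=4, offset=14
L1[0] = 2
L2[2][4] = 6
paddr = 6 * 16 + 14 = 110

Answer: 110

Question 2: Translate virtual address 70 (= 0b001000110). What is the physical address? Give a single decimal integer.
vaddr = 70 = 0b001000110
Split: l1_idx=0, l2_idx=4, offset=6
L1[0] = 2
L2[2][4] = 6
paddr = 6 * 16 + 6 = 102

Answer: 102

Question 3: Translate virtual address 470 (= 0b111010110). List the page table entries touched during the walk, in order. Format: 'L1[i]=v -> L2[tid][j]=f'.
Answer: L1[3]=1 -> L2[1][5]=67

Derivation:
vaddr = 470 = 0b111010110
Split: l1_idx=3, l2_idx=5, offset=6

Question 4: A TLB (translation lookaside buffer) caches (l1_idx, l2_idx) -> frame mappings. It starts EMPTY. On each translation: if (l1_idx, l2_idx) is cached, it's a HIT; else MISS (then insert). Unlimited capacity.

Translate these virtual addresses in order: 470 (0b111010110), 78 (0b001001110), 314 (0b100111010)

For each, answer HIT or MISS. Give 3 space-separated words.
Answer: MISS MISS MISS

Derivation:
vaddr=470: (3,5) not in TLB -> MISS, insert
vaddr=78: (0,4) not in TLB -> MISS, insert
vaddr=314: (2,3) not in TLB -> MISS, insert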